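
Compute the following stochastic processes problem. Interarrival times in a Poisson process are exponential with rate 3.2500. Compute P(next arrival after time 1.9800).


P(X > t) = exp(-lambda * t)
= exp(-3.2500 * 1.9800)
= exp(-6.4350) = 0.0016

0.0016


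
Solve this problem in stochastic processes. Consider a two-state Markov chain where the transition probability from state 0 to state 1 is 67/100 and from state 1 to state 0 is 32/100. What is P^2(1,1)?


Computing P^2 by matrix multiplication.
P = [[0.3300, 0.6700], [0.3200, 0.6800]]
After raising P to the power 2:
P^2(1,1) = 0.6768

0.6768


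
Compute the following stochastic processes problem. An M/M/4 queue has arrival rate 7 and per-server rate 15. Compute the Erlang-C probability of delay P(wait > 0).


a = lambda/mu = 0.4667
rho = a/c = 0.1167
Erlang-C formula applied:
C(c,a) = 0.0014

0.0014


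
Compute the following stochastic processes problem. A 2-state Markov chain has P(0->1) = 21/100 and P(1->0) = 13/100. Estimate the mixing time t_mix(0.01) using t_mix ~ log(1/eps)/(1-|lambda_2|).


lambda_2 = |1 - p01 - p10| = |1 - 0.2100 - 0.1300| = 0.6600
t_mix ~ log(1/eps)/(1 - |lambda_2|)
= log(100)/(1 - 0.6600) = 4.6052/0.3400
= 13.5446

13.5446


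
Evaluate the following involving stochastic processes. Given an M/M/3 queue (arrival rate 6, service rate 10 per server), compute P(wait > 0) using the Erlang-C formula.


a = lambda/mu = 0.6000
rho = a/c = 0.2000
Erlang-C formula applied:
C(c,a) = 0.0247

0.0247


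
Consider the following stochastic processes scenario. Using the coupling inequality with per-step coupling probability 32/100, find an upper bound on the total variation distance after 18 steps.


TV distance bound <= (1-delta)^n
= (1 - 0.3200)^18
= 0.6800^18
= 9.6641e-04

9.6641e-04


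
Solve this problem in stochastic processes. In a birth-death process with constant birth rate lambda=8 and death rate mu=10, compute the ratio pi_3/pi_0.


For birth-death process, pi_n/pi_0 = (lambda/mu)^n
= (8/10)^3
= 0.5120

0.5120


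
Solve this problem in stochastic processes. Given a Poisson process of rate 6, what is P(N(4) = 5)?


P(N(t)=k) = (lambda*t)^k * exp(-lambda*t) / k!
lambda*t = 24
= 24^5 * exp(-24) / 5!
= 7962624 * 3.7751e-11 / 120
= 2.5050e-06

2.5050e-06


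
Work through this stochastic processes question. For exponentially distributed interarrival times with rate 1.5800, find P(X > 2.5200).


P(X > t) = exp(-lambda * t)
= exp(-1.5800 * 2.5200)
= exp(-3.9816) = 0.0187

0.0187


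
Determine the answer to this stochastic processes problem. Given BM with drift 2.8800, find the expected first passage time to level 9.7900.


Expected first passage time = a/mu
= 9.7900/2.8800
= 3.3993

3.3993


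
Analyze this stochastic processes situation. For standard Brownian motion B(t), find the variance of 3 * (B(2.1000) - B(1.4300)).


Var(alpha*(B(t)-B(s))) = alpha^2 * (t-s)
= 3^2 * (2.1000 - 1.4300)
= 9 * 0.6700
= 6.0300

6.0300


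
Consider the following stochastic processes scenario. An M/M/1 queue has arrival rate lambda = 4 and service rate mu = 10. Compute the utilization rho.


rho = lambda/mu
= 4/10
= 0.4000

0.4000


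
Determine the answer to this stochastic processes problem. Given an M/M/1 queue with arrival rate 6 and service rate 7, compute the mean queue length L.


rho = 6/7 = 0.8571
L = rho/(1-rho)
= 0.8571/0.1429
= 6.0000

6.0000


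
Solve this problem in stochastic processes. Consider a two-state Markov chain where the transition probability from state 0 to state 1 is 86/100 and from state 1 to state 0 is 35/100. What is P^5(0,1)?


Computing P^5 by matrix multiplication.
P = [[0.1400, 0.8600], [0.3500, 0.6500]]
After raising P to the power 5:
P^5(0,1) = 0.7110

0.7110


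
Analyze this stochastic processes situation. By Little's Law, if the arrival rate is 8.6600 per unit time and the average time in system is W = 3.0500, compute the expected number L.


Little's Law: L = lambda * W
= 8.6600 * 3.0500
= 26.4130

26.4130


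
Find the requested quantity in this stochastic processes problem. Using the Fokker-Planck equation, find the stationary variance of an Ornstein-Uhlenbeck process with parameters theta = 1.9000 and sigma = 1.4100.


Stationary variance = sigma^2 / (2*theta)
= 1.4100^2 / (2*1.9000)
= 1.9881 / 3.8000
= 0.5232

0.5232


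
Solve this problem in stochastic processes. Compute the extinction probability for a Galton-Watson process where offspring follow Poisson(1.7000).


Since mu = 1.7000 > 1, extinction prob q < 1.
Solve s = exp(mu*(s-1)) iteratively.
q = 0.3088

0.3088


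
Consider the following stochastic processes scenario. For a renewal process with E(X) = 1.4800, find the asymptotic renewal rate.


Long-run renewal rate = 1/E(X)
= 1/1.4800
= 0.6757

0.6757


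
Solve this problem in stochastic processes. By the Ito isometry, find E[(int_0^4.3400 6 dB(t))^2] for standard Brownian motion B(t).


By Ito isometry: E[(int f dB)^2] = int f^2 dt
= 6^2 * 4.3400
= 36 * 4.3400 = 156.2400

156.2400


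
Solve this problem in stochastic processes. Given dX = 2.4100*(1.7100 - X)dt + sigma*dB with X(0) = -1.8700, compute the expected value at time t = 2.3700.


E[X(t)] = mu + (X(0) - mu)*exp(-theta*t)
= 1.7100 + (-1.8700 - 1.7100)*exp(-2.4100*2.3700)
= 1.7100 + -3.5800 * 0.0033
= 1.6982

1.6982


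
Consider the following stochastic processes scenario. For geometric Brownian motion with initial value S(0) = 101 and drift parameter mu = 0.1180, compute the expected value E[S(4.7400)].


E[S(t)] = S(0) * exp(mu * t)
= 101 * exp(0.1180 * 4.7400)
= 101 * 1.7495
= 176.6977

176.6977


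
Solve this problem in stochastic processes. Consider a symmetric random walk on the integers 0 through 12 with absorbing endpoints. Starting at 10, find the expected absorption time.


For symmetric RW on 0,...,N with absorbing barriers, E(i) = i*(N-i)
E(10) = 10 * 2 = 20

20


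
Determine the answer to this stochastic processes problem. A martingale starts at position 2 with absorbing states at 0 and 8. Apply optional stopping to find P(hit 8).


By optional stopping theorem: E(M at tau) = M(0) = 2
P(hit 8)*8 + P(hit 0)*0 = 2
P(hit 8) = (2 - 0)/(8 - 0) = 1/4 = 0.2500

0.2500


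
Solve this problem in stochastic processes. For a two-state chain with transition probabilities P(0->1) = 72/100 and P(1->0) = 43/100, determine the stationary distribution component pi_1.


Stationary distribution: pi_0 = p10/(p01+p10), pi_1 = p01/(p01+p10)
p01 = 0.7200, p10 = 0.4300
pi_1 = 0.6261

0.6261


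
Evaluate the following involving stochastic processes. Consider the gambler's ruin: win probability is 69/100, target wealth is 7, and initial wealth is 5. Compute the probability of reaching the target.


Gambler's ruin formula:
r = q/p = 0.3100/0.6900 = 0.4493
P(win) = (1 - r^i)/(1 - r^N)
= (1 - 0.4493^5)/(1 - 0.4493^7)
= 0.9853

0.9853


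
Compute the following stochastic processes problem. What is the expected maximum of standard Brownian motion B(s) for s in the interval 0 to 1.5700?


E(max B(s)) = sqrt(2t/pi)
= sqrt(2*1.5700/pi)
= sqrt(0.9995)
= 0.9997

0.9997


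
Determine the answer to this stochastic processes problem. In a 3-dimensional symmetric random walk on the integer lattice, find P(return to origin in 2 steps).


P(return in 2 steps) = P(reverse first step) = 1/(2d)
= 1/6
= 0.1667

0.1667


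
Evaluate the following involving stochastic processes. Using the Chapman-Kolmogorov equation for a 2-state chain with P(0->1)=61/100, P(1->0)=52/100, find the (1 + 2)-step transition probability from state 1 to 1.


P^3 = P^1 * P^2
Computing via matrix multiplication of the transition matrix.
Entry (1,1) of P^3 = 0.5388

0.5388


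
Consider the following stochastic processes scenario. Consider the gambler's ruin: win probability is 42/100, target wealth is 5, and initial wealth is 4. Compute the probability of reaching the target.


Gambler's ruin formula:
r = q/p = 0.5800/0.4200 = 1.3810
P(win) = (1 - r^i)/(1 - r^N)
= (1 - 1.3810^4)/(1 - 1.3810^5)
= 0.6556

0.6556


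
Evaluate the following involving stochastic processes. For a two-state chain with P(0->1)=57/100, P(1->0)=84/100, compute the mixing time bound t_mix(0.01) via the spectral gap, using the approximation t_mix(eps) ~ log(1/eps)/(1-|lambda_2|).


lambda_2 = |1 - p01 - p10| = |1 - 0.5700 - 0.8400| = 0.4100
t_mix ~ log(1/eps)/(1 - |lambda_2|)
= log(100)/(1 - 0.4100) = 4.6052/0.5900
= 7.8054

7.8054


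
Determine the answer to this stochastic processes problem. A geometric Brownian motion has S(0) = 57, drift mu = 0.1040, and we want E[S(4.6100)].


E[S(t)] = S(0) * exp(mu * t)
= 57 * exp(0.1040 * 4.6100)
= 57 * 1.6152
= 92.0647

92.0647


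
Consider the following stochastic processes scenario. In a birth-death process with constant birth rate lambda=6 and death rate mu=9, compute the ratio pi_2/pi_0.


For birth-death process, pi_n/pi_0 = (lambda/mu)^n
= (6/9)^2
= 0.4444

0.4444


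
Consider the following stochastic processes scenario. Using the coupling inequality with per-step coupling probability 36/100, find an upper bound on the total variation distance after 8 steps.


TV distance bound <= (1-delta)^n
= (1 - 0.3600)^8
= 0.6400^8
= 0.0281

0.0281


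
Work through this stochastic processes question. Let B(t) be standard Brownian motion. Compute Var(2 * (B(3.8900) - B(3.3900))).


Var(alpha*(B(t)-B(s))) = alpha^2 * (t-s)
= 2^2 * (3.8900 - 3.3900)
= 4 * 0.5000
= 2.0000

2.0000


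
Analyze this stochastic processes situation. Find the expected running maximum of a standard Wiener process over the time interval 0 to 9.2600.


E(max B(s)) = sqrt(2t/pi)
= sqrt(2*9.2600/pi)
= sqrt(5.8951)
= 2.4280

2.4280


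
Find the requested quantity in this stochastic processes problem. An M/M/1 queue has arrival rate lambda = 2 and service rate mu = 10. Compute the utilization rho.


rho = lambda/mu
= 2/10
= 0.2000

0.2000


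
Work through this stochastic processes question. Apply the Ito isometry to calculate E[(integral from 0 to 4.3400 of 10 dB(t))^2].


By Ito isometry: E[(int f dB)^2] = int f^2 dt
= 10^2 * 4.3400
= 100 * 4.3400 = 434.0000

434.0000


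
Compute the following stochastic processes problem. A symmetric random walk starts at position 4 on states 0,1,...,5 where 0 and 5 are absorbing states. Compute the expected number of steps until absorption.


For symmetric RW on 0,...,N with absorbing barriers, E(i) = i*(N-i)
E(4) = 4 * 1 = 4

4


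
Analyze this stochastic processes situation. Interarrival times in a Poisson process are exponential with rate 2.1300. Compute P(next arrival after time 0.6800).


P(X > t) = exp(-lambda * t)
= exp(-2.1300 * 0.6800)
= exp(-1.4484) = 0.2349

0.2349


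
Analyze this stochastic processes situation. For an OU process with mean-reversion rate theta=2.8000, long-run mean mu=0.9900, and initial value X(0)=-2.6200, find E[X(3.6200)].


E[X(t)] = mu + (X(0) - mu)*exp(-theta*t)
= 0.9900 + (-2.6200 - 0.9900)*exp(-2.8000*3.6200)
= 0.9900 + -3.6100 * 3.9627e-05
= 0.9899

0.9899


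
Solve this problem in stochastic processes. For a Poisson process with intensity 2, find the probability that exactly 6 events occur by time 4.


P(N(t)=k) = (lambda*t)^k * exp(-lambda*t) / k!
lambda*t = 8
= 8^6 * exp(-8) / 6!
= 262144 * 3.3546e-04 / 720
= 0.1221

0.1221


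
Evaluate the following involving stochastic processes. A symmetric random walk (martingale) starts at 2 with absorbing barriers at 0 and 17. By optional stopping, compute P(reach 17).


By optional stopping theorem: E(M at tau) = M(0) = 2
P(hit 17)*17 + P(hit 0)*0 = 2
P(hit 17) = (2 - 0)/(17 - 0) = 2/17 = 0.1176

0.1176


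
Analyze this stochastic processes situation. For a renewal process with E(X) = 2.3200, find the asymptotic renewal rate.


Long-run renewal rate = 1/E(X)
= 1/2.3200
= 0.4310

0.4310


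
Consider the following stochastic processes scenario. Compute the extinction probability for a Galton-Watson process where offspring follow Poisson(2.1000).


Since mu = 2.1000 > 1, extinction prob q < 1.
Solve s = exp(mu*(s-1)) iteratively.
q = 0.1779

0.1779


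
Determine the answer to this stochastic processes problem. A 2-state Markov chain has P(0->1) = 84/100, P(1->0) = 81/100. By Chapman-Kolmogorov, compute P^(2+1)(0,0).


P^3 = P^2 * P^1
Computing via matrix multiplication of the transition matrix.
Entry (0,0) of P^3 = 0.3511

0.3511


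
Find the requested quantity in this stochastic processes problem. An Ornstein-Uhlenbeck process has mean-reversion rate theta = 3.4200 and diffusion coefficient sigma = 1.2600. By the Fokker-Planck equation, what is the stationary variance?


Stationary variance = sigma^2 / (2*theta)
= 1.2600^2 / (2*3.4200)
= 1.5876 / 6.8400
= 0.2321

0.2321


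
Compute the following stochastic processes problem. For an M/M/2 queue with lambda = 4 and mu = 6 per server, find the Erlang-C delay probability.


a = lambda/mu = 0.6667
rho = a/c = 0.3333
Erlang-C formula applied:
C(c,a) = 0.1667

0.1667


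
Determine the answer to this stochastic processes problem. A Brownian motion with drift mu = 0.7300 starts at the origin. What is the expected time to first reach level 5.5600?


Expected first passage time = a/mu
= 5.5600/0.7300
= 7.6164

7.6164


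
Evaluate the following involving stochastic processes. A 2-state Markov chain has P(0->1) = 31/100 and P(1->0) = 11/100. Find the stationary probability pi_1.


Stationary distribution: pi_0 = p10/(p01+p10), pi_1 = p01/(p01+p10)
p01 = 0.3100, p10 = 0.1100
pi_1 = 0.7381

0.7381


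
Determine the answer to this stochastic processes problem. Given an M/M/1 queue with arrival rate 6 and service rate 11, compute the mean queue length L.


rho = 6/11 = 0.5455
L = rho/(1-rho)
= 0.5455/0.4545
= 1.2000

1.2000


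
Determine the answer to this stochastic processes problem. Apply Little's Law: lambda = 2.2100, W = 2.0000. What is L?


Little's Law: L = lambda * W
= 2.2100 * 2.0000
= 4.4200

4.4200


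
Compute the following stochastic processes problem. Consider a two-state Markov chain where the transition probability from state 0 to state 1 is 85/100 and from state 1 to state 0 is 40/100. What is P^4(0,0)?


Computing P^4 by matrix multiplication.
P = [[0.1500, 0.8500], [0.4000, 0.6000]]
After raising P to the power 4:
P^4(0,0) = 0.3227

0.3227


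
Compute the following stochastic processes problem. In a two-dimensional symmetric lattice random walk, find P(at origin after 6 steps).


P = C(6,3)^2 / 4^6
= 20^2 / 4096
= 400 / 4096
= 0.0977

0.0977


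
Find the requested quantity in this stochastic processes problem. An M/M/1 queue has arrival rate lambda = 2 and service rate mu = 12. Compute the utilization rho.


rho = lambda/mu
= 2/12
= 0.1667

0.1667


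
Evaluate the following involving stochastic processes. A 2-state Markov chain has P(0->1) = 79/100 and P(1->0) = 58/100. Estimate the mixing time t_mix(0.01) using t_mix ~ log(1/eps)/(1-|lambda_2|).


lambda_2 = |1 - p01 - p10| = |1 - 0.7900 - 0.5800| = 0.3700
t_mix ~ log(1/eps)/(1 - |lambda_2|)
= log(100)/(1 - 0.3700) = 4.6052/0.6300
= 7.3098

7.3098


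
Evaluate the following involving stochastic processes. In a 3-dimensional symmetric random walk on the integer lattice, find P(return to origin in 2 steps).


P(return in 2 steps) = P(reverse first step) = 1/(2d)
= 1/6
= 0.1667

0.1667


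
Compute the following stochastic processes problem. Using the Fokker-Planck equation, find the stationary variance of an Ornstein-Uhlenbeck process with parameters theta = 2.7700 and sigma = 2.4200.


Stationary variance = sigma^2 / (2*theta)
= 2.4200^2 / (2*2.7700)
= 5.8564 / 5.5400
= 1.0571

1.0571


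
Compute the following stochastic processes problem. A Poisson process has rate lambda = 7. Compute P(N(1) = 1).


P(N(t)=k) = (lambda*t)^k * exp(-lambda*t) / k!
lambda*t = 7
= 7^1 * exp(-7) / 1!
= 7 * 9.1188e-04 / 1
= 0.0064

0.0064


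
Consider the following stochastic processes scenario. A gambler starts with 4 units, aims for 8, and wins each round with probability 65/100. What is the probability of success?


Gambler's ruin formula:
r = q/p = 0.3500/0.6500 = 0.5385
P(win) = (1 - r^i)/(1 - r^N)
= (1 - 0.5385^4)/(1 - 0.5385^8)
= 0.9225

0.9225


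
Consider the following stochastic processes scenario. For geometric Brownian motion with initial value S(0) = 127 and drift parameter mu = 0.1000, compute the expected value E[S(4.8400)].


E[S(t)] = S(0) * exp(mu * t)
= 127 * exp(0.1000 * 4.8400)
= 127 * 1.6226
= 206.0641

206.0641


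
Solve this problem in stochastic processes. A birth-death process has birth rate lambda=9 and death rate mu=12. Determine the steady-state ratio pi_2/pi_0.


For birth-death process, pi_n/pi_0 = (lambda/mu)^n
= (9/12)^2
= 0.5625

0.5625


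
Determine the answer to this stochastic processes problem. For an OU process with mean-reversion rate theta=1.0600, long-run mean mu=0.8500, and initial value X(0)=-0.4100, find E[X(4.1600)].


E[X(t)] = mu + (X(0) - mu)*exp(-theta*t)
= 0.8500 + (-0.4100 - 0.8500)*exp(-1.0600*4.1600)
= 0.8500 + -1.2600 * 0.0122
= 0.8347

0.8347


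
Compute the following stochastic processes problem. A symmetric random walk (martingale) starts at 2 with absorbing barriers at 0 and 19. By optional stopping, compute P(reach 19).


By optional stopping theorem: E(M at tau) = M(0) = 2
P(hit 19)*19 + P(hit 0)*0 = 2
P(hit 19) = (2 - 0)/(19 - 0) = 2/19 = 0.1053

0.1053


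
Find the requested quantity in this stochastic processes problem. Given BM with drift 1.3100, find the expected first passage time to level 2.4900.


Expected first passage time = a/mu
= 2.4900/1.3100
= 1.9008

1.9008


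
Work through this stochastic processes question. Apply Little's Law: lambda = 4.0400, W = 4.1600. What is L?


Little's Law: L = lambda * W
= 4.0400 * 4.1600
= 16.8064

16.8064


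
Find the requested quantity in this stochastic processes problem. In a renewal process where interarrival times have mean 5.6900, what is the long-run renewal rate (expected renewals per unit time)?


Long-run renewal rate = 1/E(X)
= 1/5.6900
= 0.1757

0.1757


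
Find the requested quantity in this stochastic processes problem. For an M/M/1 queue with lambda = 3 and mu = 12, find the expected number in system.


rho = 3/12 = 0.2500
L = rho/(1-rho)
= 0.2500/0.7500
= 0.3333

0.3333


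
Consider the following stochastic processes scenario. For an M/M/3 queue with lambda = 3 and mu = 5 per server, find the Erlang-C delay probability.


a = lambda/mu = 0.6000
rho = a/c = 0.2000
Erlang-C formula applied:
C(c,a) = 0.0247

0.0247


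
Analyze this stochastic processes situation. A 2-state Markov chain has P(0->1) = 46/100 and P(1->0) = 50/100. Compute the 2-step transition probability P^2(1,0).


Computing P^2 by matrix multiplication.
P = [[0.5400, 0.4600], [0.5000, 0.5000]]
After raising P to the power 2:
P^2(1,0) = 0.5200

0.5200


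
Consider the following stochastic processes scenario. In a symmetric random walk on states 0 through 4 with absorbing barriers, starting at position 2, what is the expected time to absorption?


For symmetric RW on 0,...,N with absorbing barriers, E(i) = i*(N-i)
E(2) = 2 * 2 = 4

4


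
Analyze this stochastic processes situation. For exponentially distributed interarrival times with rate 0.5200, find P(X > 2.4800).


P(X > t) = exp(-lambda * t)
= exp(-0.5200 * 2.4800)
= exp(-1.2896) = 0.2754

0.2754


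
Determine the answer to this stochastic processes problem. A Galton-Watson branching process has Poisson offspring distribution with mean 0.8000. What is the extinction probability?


Since mu = 0.8000 <= 1, extinction probability = 1.

1.0000


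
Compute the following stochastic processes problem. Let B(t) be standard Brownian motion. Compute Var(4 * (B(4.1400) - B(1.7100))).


Var(alpha*(B(t)-B(s))) = alpha^2 * (t-s)
= 4^2 * (4.1400 - 1.7100)
= 16 * 2.4300
= 38.8800

38.8800


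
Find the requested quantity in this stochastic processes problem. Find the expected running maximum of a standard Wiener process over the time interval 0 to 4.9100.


E(max B(s)) = sqrt(2t/pi)
= sqrt(2*4.9100/pi)
= sqrt(3.1258)
= 1.7680

1.7680


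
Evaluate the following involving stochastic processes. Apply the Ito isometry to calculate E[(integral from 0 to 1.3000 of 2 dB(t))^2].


By Ito isometry: E[(int f dB)^2] = int f^2 dt
= 2^2 * 1.3000
= 4 * 1.3000 = 5.2000

5.2000


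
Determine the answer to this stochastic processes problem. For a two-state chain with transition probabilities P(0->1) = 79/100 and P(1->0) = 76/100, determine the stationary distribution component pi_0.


Stationary distribution: pi_0 = p10/(p01+p10), pi_1 = p01/(p01+p10)
p01 = 0.7900, p10 = 0.7600
pi_0 = 0.4903

0.4903


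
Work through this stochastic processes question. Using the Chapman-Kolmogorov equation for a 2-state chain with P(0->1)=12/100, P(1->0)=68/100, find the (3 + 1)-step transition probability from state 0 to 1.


P^4 = P^3 * P^1
Computing via matrix multiplication of the transition matrix.
Entry (0,1) of P^4 = 0.1498

0.1498


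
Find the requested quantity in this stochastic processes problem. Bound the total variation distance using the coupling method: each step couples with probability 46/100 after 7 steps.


TV distance bound <= (1-delta)^n
= (1 - 0.4600)^7
= 0.5400^7
= 0.0134

0.0134


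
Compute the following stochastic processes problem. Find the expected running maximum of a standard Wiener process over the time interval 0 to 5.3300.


E(max B(s)) = sqrt(2t/pi)
= sqrt(2*5.3300/pi)
= sqrt(3.3932)
= 1.8421

1.8421


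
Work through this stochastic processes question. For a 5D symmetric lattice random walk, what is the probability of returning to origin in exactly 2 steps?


P(return in 2 steps) = P(reverse first step) = 1/(2d)
= 1/10
= 0.1000

0.1000


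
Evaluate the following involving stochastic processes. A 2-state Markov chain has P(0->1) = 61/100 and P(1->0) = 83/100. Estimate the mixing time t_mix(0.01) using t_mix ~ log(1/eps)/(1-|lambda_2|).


lambda_2 = |1 - p01 - p10| = |1 - 0.6100 - 0.8300| = 0.4400
t_mix ~ log(1/eps)/(1 - |lambda_2|)
= log(100)/(1 - 0.4400) = 4.6052/0.5600
= 8.2235

8.2235


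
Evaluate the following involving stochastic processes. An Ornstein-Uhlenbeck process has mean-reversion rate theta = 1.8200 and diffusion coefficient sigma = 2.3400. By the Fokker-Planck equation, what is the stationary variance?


Stationary variance = sigma^2 / (2*theta)
= 2.3400^2 / (2*1.8200)
= 5.4756 / 3.6400
= 1.5043

1.5043


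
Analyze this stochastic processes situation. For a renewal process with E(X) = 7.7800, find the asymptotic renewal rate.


Long-run renewal rate = 1/E(X)
= 1/7.7800
= 0.1285

0.1285


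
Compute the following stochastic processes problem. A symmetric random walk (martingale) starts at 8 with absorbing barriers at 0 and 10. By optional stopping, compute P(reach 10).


By optional stopping theorem: E(M at tau) = M(0) = 8
P(hit 10)*10 + P(hit 0)*0 = 8
P(hit 10) = (8 - 0)/(10 - 0) = 4/5 = 0.8000

0.8000


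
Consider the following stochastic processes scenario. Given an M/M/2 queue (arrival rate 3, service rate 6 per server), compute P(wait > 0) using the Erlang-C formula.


a = lambda/mu = 0.5000
rho = a/c = 0.2500
Erlang-C formula applied:
C(c,a) = 0.1000

0.1000


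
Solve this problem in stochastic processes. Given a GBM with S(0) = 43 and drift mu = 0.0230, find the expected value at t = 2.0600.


E[S(t)] = S(0) * exp(mu * t)
= 43 * exp(0.0230 * 2.0600)
= 43 * 1.0485
= 45.0864

45.0864


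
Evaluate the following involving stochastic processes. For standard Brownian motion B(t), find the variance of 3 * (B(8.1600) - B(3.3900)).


Var(alpha*(B(t)-B(s))) = alpha^2 * (t-s)
= 3^2 * (8.1600 - 3.3900)
= 9 * 4.7700
= 42.9300

42.9300


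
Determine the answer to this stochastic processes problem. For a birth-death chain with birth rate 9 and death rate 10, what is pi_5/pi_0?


For birth-death process, pi_n/pi_0 = (lambda/mu)^n
= (9/10)^5
= 0.5905

0.5905


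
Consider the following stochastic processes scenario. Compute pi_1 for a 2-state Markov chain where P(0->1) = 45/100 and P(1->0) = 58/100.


Stationary distribution: pi_0 = p10/(p01+p10), pi_1 = p01/(p01+p10)
p01 = 0.4500, p10 = 0.5800
pi_1 = 0.4369

0.4369


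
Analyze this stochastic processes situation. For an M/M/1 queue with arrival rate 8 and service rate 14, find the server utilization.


rho = lambda/mu
= 8/14
= 0.5714

0.5714


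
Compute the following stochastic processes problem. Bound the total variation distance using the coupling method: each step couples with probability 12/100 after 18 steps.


TV distance bound <= (1-delta)^n
= (1 - 0.1200)^18
= 0.8800^18
= 0.1002

0.1002


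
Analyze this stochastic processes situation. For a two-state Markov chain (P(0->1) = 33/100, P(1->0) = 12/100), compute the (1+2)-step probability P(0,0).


P^3 = P^1 * P^2
Computing via matrix multiplication of the transition matrix.
Entry (0,0) of P^3 = 0.3887

0.3887


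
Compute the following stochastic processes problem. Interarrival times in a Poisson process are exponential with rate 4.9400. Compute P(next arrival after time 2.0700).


P(X > t) = exp(-lambda * t)
= exp(-4.9400 * 2.0700)
= exp(-10.2258) = 3.6224e-05

3.6224e-05


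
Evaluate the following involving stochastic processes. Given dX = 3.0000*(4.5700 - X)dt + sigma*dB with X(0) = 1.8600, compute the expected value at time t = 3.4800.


E[X(t)] = mu + (X(0) - mu)*exp(-theta*t)
= 4.5700 + (1.8600 - 4.5700)*exp(-3.0000*3.4800)
= 4.5700 + -2.7100 * 2.9239e-05
= 4.5699

4.5699


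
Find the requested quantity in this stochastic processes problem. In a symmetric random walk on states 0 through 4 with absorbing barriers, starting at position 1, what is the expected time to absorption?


For symmetric RW on 0,...,N with absorbing barriers, E(i) = i*(N-i)
E(1) = 1 * 3 = 3

3


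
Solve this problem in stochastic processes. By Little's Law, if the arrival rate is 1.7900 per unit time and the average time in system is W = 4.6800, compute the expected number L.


Little's Law: L = lambda * W
= 1.7900 * 4.6800
= 8.3772

8.3772


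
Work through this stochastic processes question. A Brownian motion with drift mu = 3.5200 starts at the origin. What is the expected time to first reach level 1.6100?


Expected first passage time = a/mu
= 1.6100/3.5200
= 0.4574

0.4574


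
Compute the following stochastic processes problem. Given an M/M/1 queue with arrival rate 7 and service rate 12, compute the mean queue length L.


rho = 7/12 = 0.5833
L = rho/(1-rho)
= 0.5833/0.4167
= 1.4000

1.4000


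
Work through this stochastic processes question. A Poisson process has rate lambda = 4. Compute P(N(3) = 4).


P(N(t)=k) = (lambda*t)^k * exp(-lambda*t) / k!
lambda*t = 12
= 12^4 * exp(-12) / 4!
= 20736 * 6.1442e-06 / 24
= 0.0053

0.0053


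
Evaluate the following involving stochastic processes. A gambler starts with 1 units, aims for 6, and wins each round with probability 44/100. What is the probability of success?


Gambler's ruin formula:
r = q/p = 0.5600/0.4400 = 1.2727
P(win) = (1 - r^i)/(1 - r^N)
= (1 - 1.2727^1)/(1 - 1.2727^6)
= 0.0839

0.0839


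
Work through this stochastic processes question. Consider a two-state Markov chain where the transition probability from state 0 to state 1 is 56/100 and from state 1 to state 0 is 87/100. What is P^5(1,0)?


Computing P^5 by matrix multiplication.
P = [[0.4400, 0.5600], [0.8700, 0.1300]]
After raising P to the power 5:
P^5(1,0) = 0.6173

0.6173


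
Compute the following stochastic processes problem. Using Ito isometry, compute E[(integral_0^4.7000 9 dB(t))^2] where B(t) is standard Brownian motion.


By Ito isometry: E[(int f dB)^2] = int f^2 dt
= 9^2 * 4.7000
= 81 * 4.7000 = 380.7000

380.7000


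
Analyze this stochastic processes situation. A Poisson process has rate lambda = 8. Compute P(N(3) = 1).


P(N(t)=k) = (lambda*t)^k * exp(-lambda*t) / k!
lambda*t = 24
= 24^1 * exp(-24) / 1!
= 24 * 3.7751e-11 / 1
= 9.0603e-10

9.0603e-10


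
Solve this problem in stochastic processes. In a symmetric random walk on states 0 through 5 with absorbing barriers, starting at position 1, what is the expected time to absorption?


For symmetric RW on 0,...,N with absorbing barriers, E(i) = i*(N-i)
E(1) = 1 * 4 = 4

4


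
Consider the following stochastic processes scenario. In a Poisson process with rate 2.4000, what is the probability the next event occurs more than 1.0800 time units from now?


P(X > t) = exp(-lambda * t)
= exp(-2.4000 * 1.0800)
= exp(-2.5920) = 0.0749

0.0749


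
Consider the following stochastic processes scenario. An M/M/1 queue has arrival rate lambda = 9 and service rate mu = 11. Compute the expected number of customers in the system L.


rho = 9/11 = 0.8182
L = rho/(1-rho)
= 0.8182/0.1818
= 4.5000

4.5000


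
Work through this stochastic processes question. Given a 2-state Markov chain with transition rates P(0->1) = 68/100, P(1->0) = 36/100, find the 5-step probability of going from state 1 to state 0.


Computing P^5 by matrix multiplication.
P = [[0.3200, 0.6800], [0.3600, 0.6400]]
After raising P to the power 5:
P^5(1,0) = 0.3462

0.3462


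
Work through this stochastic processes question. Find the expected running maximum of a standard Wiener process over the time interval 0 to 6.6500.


E(max B(s)) = sqrt(2t/pi)
= sqrt(2*6.6500/pi)
= sqrt(4.2335)
= 2.0576

2.0576


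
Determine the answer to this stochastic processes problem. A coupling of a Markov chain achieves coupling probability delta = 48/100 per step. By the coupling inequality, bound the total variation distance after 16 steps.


TV distance bound <= (1-delta)^n
= (1 - 0.4800)^16
= 0.5200^16
= 2.8579e-05

2.8579e-05


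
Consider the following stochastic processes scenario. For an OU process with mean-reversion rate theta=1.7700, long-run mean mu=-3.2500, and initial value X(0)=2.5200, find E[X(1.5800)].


E[X(t)] = mu + (X(0) - mu)*exp(-theta*t)
= -3.2500 + (2.5200 - -3.2500)*exp(-1.7700*1.5800)
= -3.2500 + 5.7700 * 0.0610
= -2.8979

-2.8979


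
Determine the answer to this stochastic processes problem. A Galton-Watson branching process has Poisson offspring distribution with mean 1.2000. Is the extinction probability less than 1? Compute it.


Since mu = 1.2000 > 1, extinction prob q < 1.
Solve s = exp(mu*(s-1)) iteratively.
q = 0.6863

0.6863


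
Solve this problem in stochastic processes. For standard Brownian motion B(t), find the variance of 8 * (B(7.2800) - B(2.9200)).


Var(alpha*(B(t)-B(s))) = alpha^2 * (t-s)
= 8^2 * (7.2800 - 2.9200)
= 64 * 4.3600
= 279.0400

279.0400


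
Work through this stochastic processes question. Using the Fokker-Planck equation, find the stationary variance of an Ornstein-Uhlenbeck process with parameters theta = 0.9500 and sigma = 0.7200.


Stationary variance = sigma^2 / (2*theta)
= 0.7200^2 / (2*0.9500)
= 0.5184 / 1.9000
= 0.2728

0.2728


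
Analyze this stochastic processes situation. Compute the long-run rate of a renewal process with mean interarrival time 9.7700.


Long-run renewal rate = 1/E(X)
= 1/9.7700
= 0.1024

0.1024


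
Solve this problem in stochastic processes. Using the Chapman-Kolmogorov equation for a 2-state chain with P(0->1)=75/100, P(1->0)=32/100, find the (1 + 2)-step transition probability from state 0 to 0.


P^3 = P^1 * P^2
Computing via matrix multiplication of the transition matrix.
Entry (0,0) of P^3 = 0.2988

0.2988


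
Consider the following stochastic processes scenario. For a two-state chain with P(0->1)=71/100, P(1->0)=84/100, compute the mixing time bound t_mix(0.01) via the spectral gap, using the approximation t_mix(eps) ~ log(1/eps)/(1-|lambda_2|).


lambda_2 = |1 - p01 - p10| = |1 - 0.7100 - 0.8400| = 0.5500
t_mix ~ log(1/eps)/(1 - |lambda_2|)
= log(100)/(1 - 0.5500) = 4.6052/0.4500
= 10.2337

10.2337


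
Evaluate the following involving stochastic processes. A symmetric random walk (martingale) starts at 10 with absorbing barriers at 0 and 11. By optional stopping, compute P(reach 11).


By optional stopping theorem: E(M at tau) = M(0) = 10
P(hit 11)*11 + P(hit 0)*0 = 10
P(hit 11) = (10 - 0)/(11 - 0) = 10/11 = 0.9091

0.9091


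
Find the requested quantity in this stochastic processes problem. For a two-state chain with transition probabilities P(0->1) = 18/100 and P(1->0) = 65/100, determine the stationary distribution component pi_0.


Stationary distribution: pi_0 = p10/(p01+p10), pi_1 = p01/(p01+p10)
p01 = 0.1800, p10 = 0.6500
pi_0 = 0.7831

0.7831


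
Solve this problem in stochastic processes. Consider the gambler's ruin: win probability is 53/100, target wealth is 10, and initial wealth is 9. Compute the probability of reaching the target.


Gambler's ruin formula:
r = q/p = 0.4700/0.5300 = 0.8868
P(win) = (1 - r^i)/(1 - r^N)
= (1 - 0.8868^9)/(1 - 0.8868^10)
= 0.9451

0.9451


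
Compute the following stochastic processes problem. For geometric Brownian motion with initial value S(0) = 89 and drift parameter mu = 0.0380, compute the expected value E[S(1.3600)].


E[S(t)] = S(0) * exp(mu * t)
= 89 * exp(0.0380 * 1.3600)
= 89 * 1.0530
= 93.7204

93.7204


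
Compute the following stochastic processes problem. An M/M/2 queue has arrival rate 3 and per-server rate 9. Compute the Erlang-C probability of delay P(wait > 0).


a = lambda/mu = 0.3333
rho = a/c = 0.1667
Erlang-C formula applied:
C(c,a) = 0.0476

0.0476


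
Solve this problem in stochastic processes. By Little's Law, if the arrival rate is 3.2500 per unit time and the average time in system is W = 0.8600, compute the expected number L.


Little's Law: L = lambda * W
= 3.2500 * 0.8600
= 2.7950

2.7950


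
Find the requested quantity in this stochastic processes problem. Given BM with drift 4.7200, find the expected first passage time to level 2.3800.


Expected first passage time = a/mu
= 2.3800/4.7200
= 0.5042

0.5042


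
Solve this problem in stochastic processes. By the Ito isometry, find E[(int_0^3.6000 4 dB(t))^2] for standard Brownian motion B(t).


By Ito isometry: E[(int f dB)^2] = int f^2 dt
= 4^2 * 3.6000
= 16 * 3.6000 = 57.6000

57.6000


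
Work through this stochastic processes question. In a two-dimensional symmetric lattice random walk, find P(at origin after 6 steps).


P = C(6,3)^2 / 4^6
= 20^2 / 4096
= 400 / 4096
= 0.0977

0.0977


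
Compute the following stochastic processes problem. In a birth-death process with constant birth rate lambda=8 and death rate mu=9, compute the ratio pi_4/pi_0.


For birth-death process, pi_n/pi_0 = (lambda/mu)^n
= (8/9)^4
= 0.6243

0.6243


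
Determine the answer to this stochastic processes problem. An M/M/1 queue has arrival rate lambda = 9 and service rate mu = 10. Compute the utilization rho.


rho = lambda/mu
= 9/10
= 0.9000

0.9000


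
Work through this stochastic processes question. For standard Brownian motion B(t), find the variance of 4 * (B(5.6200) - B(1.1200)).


Var(alpha*(B(t)-B(s))) = alpha^2 * (t-s)
= 4^2 * (5.6200 - 1.1200)
= 16 * 4.5000
= 72.0000

72.0000


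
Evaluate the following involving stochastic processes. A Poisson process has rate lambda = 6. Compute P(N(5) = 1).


P(N(t)=k) = (lambda*t)^k * exp(-lambda*t) / k!
lambda*t = 30
= 30^1 * exp(-30) / 1!
= 30 * 9.3576e-14 / 1
= 2.8073e-12

2.8073e-12


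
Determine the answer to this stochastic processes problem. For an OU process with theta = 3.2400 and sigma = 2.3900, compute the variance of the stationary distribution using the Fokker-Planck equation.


Stationary variance = sigma^2 / (2*theta)
= 2.3900^2 / (2*3.2400)
= 5.7121 / 6.4800
= 0.8815

0.8815


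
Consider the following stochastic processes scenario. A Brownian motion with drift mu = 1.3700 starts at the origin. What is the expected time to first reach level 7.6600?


Expected first passage time = a/mu
= 7.6600/1.3700
= 5.5912

5.5912


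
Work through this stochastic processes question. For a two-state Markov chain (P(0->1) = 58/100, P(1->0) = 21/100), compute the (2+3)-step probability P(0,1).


P^5 = P^2 * P^3
Computing via matrix multiplication of the transition matrix.
Entry (0,1) of P^5 = 0.7339

0.7339


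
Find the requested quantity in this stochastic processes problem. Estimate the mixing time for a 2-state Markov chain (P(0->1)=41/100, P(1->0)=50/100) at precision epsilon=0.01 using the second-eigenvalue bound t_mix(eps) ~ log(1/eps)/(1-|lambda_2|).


lambda_2 = |1 - p01 - p10| = |1 - 0.4100 - 0.5000| = 0.0900
t_mix ~ log(1/eps)/(1 - |lambda_2|)
= log(100)/(1 - 0.0900) = 4.6052/0.9100
= 5.0606

5.0606


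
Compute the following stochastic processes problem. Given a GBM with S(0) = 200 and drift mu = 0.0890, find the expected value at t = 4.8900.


E[S(t)] = S(0) * exp(mu * t)
= 200 * exp(0.0890 * 4.8900)
= 200 * 1.5453
= 309.0575

309.0575


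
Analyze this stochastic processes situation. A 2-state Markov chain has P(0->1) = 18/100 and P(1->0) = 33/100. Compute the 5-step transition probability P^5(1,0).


Computing P^5 by matrix multiplication.
P = [[0.8200, 0.1800], [0.3300, 0.6700]]
After raising P to the power 5:
P^5(1,0) = 0.6288

0.6288


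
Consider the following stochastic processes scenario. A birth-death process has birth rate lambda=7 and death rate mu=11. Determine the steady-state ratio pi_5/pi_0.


For birth-death process, pi_n/pi_0 = (lambda/mu)^n
= (7/11)^5
= 0.1044

0.1044


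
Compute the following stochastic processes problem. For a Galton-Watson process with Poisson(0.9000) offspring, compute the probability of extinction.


Since mu = 0.9000 <= 1, extinction probability = 1.

1.0000


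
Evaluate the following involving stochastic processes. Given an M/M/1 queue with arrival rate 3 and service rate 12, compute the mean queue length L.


rho = 3/12 = 0.2500
L = rho/(1-rho)
= 0.2500/0.7500
= 0.3333

0.3333


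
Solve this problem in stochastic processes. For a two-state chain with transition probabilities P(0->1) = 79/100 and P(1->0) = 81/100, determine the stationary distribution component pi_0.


Stationary distribution: pi_0 = p10/(p01+p10), pi_1 = p01/(p01+p10)
p01 = 0.7900, p10 = 0.8100
pi_0 = 0.5062

0.5062


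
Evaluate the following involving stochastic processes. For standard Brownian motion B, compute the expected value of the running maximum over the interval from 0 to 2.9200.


E(max B(s)) = sqrt(2t/pi)
= sqrt(2*2.9200/pi)
= sqrt(1.8589)
= 1.3634

1.3634


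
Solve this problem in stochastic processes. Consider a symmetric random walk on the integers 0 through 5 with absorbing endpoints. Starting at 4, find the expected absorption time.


For symmetric RW on 0,...,N with absorbing barriers, E(i) = i*(N-i)
E(4) = 4 * 1 = 4

4


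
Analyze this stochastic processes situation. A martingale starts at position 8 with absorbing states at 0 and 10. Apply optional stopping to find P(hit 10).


By optional stopping theorem: E(M at tau) = M(0) = 8
P(hit 10)*10 + P(hit 0)*0 = 8
P(hit 10) = (8 - 0)/(10 - 0) = 4/5 = 0.8000

0.8000


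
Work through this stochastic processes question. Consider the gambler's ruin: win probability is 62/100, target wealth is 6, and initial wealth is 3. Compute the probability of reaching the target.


Gambler's ruin formula:
r = q/p = 0.3800/0.6200 = 0.6129
P(win) = (1 - r^i)/(1 - r^N)
= (1 - 0.6129^3)/(1 - 0.6129^6)
= 0.8129

0.8129


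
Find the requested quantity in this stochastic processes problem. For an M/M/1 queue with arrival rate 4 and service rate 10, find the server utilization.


rho = lambda/mu
= 4/10
= 0.4000

0.4000
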